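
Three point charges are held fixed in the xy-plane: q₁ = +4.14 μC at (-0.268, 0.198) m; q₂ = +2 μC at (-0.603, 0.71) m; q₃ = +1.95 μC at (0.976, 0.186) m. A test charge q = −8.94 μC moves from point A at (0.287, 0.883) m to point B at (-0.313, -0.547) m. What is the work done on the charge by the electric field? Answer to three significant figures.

-0.0385 J

The work done by the electric force is W_field = −ΔU = −q(V_B − V_A) = q(V_A − V_B).
At A: distances to the source charges are 0.882 m, 0.907 m, 0.980 m; V_A = Σ kqᵢ/rᵢ = 7.99×10⁴ V.
At B: distances to the source charges are 0.746 m, 1.29 m, 1.48 m; V_B = Σ kqᵢ/rᵢ = 7.56×10⁴ V.
ΔV = V_B − V_A = -4310 V.
W_field = −qΔV = −(-8.94×10⁻⁶ C)(-4310 V) = -0.0385 J.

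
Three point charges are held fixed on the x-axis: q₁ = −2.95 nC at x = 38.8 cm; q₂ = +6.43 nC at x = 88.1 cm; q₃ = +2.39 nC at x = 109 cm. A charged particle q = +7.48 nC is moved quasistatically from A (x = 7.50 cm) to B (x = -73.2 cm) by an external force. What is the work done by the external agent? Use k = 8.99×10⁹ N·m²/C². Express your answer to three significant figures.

For quasistatic motion the external work equals the change in potential energy: W_ext = qΔV = q(V_B − V_A).
At A: distances to the source charges are 0.313 m, 0.806 m, 1.02 m; V_A = Σ kqᵢ/rᵢ = 8.16 V.
At B: distances to the source charges are 1.12 m, 1.61 m, 1.82 m; V_B = Σ kqᵢ/rᵢ = 24.0 V.
ΔV = V_B − V_A = 15.8 V.
W_ext = qΔV = (7.48×10⁻⁹ C)(15.8 V) = 1.18×10⁻⁷ J.

1.18×10⁻⁷ J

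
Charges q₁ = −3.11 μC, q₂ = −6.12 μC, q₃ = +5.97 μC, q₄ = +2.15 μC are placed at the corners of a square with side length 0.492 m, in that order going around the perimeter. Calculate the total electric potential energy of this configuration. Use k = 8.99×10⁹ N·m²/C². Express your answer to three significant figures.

The assembly work is the sum of pairwise potential energies, U = Σ_{i<j} kqᵢqⱼ/rᵢⱼ.
The four side pairs have separation 0.492 m and the two diagonal pairs 0.696 m.
Summing all 6 pair terms gives U = -0.617 J.

-0.617 J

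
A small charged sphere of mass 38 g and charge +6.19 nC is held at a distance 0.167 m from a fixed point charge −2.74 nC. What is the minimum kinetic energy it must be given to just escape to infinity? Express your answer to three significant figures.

To just escape, total mechanical energy must reach zero at infinity: ½mv²_min + U = 0, so ½mv²_min = −U = |kQq|/r.
|U| = |kQq|/r = (8.99×10⁹ N·m²/C²)(2.74×10⁻⁹)(6.19×10⁻⁹)/(0.167) = 9.13×10⁻⁷ J.

9.13×10⁻⁷ J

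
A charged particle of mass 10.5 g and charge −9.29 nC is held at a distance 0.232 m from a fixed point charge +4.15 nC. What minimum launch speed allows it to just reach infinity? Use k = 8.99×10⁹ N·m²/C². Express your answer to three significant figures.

To just escape, total mechanical energy must reach zero at infinity: ½mv²_min + U = 0, so ½mv²_min = −U = |kQq|/r.
|U| = |kQq|/r = (8.99×10⁹ N·m²/C²)(4.15×10⁻⁹)(9.29×10⁻⁹)/(0.232) = 1.49×10⁻⁶ J.
v_min = √(2|U|/m) = √(2·1.49×10⁻⁶/0.0105) = 0.0169 m/s.

0.0169 m/s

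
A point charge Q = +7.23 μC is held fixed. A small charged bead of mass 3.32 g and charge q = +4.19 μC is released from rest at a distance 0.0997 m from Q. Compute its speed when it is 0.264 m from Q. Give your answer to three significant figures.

32.0 m/s

Only the electrostatic force acts, so mechanical energy is conserved: ½mv² = U₁ − U₂ = kQq(1/r₁ − 1/r₂).
U₁ − U₂ = (8.99×10⁹ N·m²/C²)(7.23×10⁻⁶ C)(4.19×10⁻⁶ C)(1/0.0997 − 1/0.264) = 1.70 J.
v = √(2·1.70/3.32×10⁻³) = 32.0 m/s.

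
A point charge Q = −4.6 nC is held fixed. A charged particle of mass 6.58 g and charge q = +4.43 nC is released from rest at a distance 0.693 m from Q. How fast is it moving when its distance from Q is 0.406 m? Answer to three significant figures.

Only the electrostatic force acts, so mechanical energy is conserved: ½mv² = U₁ − U₂ = kQq(1/r₁ − 1/r₂).
U₁ − U₂ = (8.99×10⁹ N·m²/C²)(-4.60×10⁻⁹ C)(4.43×10⁻⁹ C)(1/0.693 − 1/0.406) = 1.87×10⁻⁷ J.
v = √(2·1.87×10⁻⁷/6.58×10⁻³) = 7.54×10⁻³ m/s.

7.54×10⁻³ m/s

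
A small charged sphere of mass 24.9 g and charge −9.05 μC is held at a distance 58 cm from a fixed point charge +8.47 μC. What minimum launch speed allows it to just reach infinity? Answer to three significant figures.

To just escape, total mechanical energy must reach zero at infinity: ½mv²_min + U = 0, so ½mv²_min = −U = |kQq|/r.
|U| = |kQq|/r = (8.99×10⁹ N·m²/C²)(8.47×10⁻⁶)(9.05×10⁻⁶)/(0.580) = 1.19 J.
v_min = √(2|U|/m) = √(2·1.19/0.0249) = 9.77 m/s.

9.77 m/s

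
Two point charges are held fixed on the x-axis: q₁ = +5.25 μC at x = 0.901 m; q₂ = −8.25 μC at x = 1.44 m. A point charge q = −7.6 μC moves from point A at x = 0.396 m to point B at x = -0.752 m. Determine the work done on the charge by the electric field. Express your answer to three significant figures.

-0.211 J

The work done by the electric force is W_field = −ΔU = −q(V_B − V_A) = q(V_A − V_B).
At A: distances to the source charges are 0.505 m, 1.04 m; V_A = Σ kqᵢ/rᵢ = 2.24×10⁴ V.
At B: distances to the source charges are 1.65 m, 2.19 m; V_B = Σ kqᵢ/rᵢ = -5280 V.
ΔV = V_B − V_A = -2.77×10⁴ V.
W_field = −qΔV = −(-7.60×10⁻⁶ C)(-2.77×10⁴ V) = -0.211 J.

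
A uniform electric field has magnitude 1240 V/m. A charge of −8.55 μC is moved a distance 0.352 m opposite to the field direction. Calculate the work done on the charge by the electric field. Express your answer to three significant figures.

3.73×10⁻³ J

The potential change for a displacement 0.352 m opposite to the field direction is ΔV = +Ed = 436 V.
W_field = −qΔV = 3.73×10⁻³ J.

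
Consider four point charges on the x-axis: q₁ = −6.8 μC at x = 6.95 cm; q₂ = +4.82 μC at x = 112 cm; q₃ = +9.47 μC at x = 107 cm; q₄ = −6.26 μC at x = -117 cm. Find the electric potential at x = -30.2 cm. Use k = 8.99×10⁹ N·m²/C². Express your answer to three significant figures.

Electric potential is a scalar, so the contributions from each charge add algebraically: V = Σ kqᵢ/rᵢ.
Distances from the field point to each charge: r₁ = 0.371 m, r₂ = 1.42 m, r₃ = 1.37 m, r₄ = 0.868 m.
V = k[(-6.80×10⁻⁶)/(0.371) + (4.82×10⁻⁶)/(1.42) + (9.47×10⁻⁶)/(1.37) + (-6.26×10⁻⁶)/(0.868)] = -1.37×10⁵ V.

-1.37×10⁵ V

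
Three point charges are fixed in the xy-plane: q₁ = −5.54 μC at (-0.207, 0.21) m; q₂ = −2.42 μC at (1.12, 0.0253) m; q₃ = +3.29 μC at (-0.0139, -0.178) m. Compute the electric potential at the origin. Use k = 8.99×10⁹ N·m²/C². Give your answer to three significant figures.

Electric potential is a scalar, so the contributions from each charge add algebraically: V = Σ kqᵢ/rᵢ.
Distances from the field point to each charge: r₁ = 0.295 m, r₂ = 1.12 m, r₃ = 0.179 m.
V = k[(-5.54×10⁻⁶)/(0.295) + (-2.42×10⁻⁶)/(1.12) + (3.29×10⁻⁶)/(0.179)] = -2.27×10⁴ V.

-2.27×10⁴ V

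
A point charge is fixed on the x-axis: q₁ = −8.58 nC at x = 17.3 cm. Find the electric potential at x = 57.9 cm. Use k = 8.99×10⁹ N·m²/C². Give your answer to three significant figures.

-190 V

Electric potential is a scalar, so the contributions from each charge add algebraically: V = Σ kqᵢ/rᵢ.
V = k[(-8.58×10⁻⁹)/(0.406)] = -190 V.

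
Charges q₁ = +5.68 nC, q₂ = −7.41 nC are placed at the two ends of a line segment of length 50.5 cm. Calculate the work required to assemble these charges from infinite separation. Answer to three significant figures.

The assembly work is the sum of pairwise potential energies, U = Σ_{i<j} kqᵢqⱼ/rᵢⱼ.
The separation is r = 0.505 m.
U = (-7.49×10⁻⁷) = -7.49×10⁻⁷ J.

-7.49×10⁻⁷ J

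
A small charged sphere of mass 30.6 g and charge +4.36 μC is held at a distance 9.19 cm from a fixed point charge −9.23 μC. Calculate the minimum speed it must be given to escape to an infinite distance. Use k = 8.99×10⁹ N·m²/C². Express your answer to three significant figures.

16.0 m/s

To just escape, total mechanical energy must reach zero at infinity: ½mv²_min + U = 0, so ½mv²_min = −U = |kQq|/r.
|U| = |kQq|/r = (8.99×10⁹ N·m²/C²)(9.23×10⁻⁶)(4.36×10⁻⁶)/(0.0919) = 3.94 J.
v_min = √(2|U|/m) = √(2·3.94/0.0306) = 16.0 m/s.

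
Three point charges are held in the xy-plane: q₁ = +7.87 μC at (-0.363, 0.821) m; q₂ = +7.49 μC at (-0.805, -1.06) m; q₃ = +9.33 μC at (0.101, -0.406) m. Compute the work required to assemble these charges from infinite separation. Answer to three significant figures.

The work to assemble the configuration equals its total potential energy, U = Σ kqᵢqⱼ/rᵢⱼ over all pairs.
Pair separations: r₁₂ = 1.93 m, r₁₃ = 1.31 m, r₂₃ = 1.12 m.
U = (0.274) + (0.503) + (0.562) = 1.34 J.

1.34 J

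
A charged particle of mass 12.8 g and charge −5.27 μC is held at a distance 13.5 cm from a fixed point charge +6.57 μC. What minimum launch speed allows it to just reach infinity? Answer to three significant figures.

19.0 m/s

To just escape, total mechanical energy must reach zero at infinity: ½mv²_min + U = 0, so ½mv²_min = −U = |kQq|/r.
|U| = |kQq|/r = (8.99×10⁹ N·m²/C²)(6.57×10⁻⁶)(5.27×10⁻⁶)/(0.135) = 2.31 J.
v_min = √(2|U|/m) = √(2·2.31/0.0128) = 19.0 m/s.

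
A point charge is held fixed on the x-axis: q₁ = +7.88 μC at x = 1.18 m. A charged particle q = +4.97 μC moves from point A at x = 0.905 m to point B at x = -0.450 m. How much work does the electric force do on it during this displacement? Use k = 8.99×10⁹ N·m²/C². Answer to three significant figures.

1.06 J

The work done by the electric force is W_field = −ΔU = −q(V_B − V_A) = q(V_A − V_B).
At A: distance to the source charge is 0.275 m; V_A = kq₁/r = 2.58×10⁵ V.
At B: distance to the source charge is 1.63 m; V_B = kq₁/r = 4.35×10⁴ V.
ΔV = V_B − V_A = -2.14×10⁵ V.
W_field = −qΔV = −(4.97×10⁻⁶ C)(-2.14×10⁵ V) = 1.06 J.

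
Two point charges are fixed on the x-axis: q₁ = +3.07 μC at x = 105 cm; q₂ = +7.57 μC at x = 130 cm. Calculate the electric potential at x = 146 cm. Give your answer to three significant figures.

The total potential is the scalar sum of each charge's contribution, V = Σ kqᵢ/rᵢ.
Distances from the field point to each charge: r₁ = 0.410 m, r₂ = 0.160 m.
V = k[(3.07×10⁻⁶)/(0.410) + (7.57×10⁻⁶)/(0.160)] = 4.93×10⁵ V.

4.93×10⁵ V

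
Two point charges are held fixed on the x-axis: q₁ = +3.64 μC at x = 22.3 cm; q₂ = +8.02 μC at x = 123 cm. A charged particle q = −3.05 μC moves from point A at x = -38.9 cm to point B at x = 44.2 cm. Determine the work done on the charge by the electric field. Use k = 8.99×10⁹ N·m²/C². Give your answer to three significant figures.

The work done by the electric force is W_field = −ΔU = −q(V_B − V_A) = q(V_A − V_B).
At A: distances to the source charges are 0.612 m, 1.62 m; V_A = Σ kqᵢ/rᵢ = 9.80×10⁴ V.
At B: distances to the source charges are 0.219 m, 0.788 m; V_B = Σ kqᵢ/rᵢ = 2.41×10⁵ V.
ΔV = V_B − V_A = 1.43×10⁵ V.
W_field = −qΔV = −(-3.05×10⁻⁶ C)(1.43×10⁵ V) = 0.436 J.

0.436 J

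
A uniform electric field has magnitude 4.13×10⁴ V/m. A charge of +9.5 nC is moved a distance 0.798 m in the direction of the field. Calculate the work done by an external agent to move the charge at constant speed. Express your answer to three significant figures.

The potential change for a displacement 0.798 m in the direction of the field is ΔV = −Ed = -3.30×10⁴ V.
W_ext = qΔV = -3.13×10⁻⁴ J.

-3.13×10⁻⁴ J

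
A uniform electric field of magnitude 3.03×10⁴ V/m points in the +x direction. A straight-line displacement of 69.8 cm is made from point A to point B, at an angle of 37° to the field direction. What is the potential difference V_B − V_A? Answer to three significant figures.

-1.69×10⁴ V

Only the component of displacement along E changes the potential: ΔV = −E·d·cosθ.
ΔV = −(3.03×10⁴ V/m)(0.698 m)cos37° = -1.69×10⁴ V.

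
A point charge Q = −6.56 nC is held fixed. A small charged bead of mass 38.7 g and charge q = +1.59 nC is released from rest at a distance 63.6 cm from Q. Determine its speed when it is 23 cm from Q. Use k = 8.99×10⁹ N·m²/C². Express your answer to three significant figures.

3.67×10⁻³ m/s

Only the electrostatic force acts, so mechanical energy is conserved: ½mv² = U₁ − U₂ = kQq(1/r₁ − 1/r₂).
U₁ − U₂ = (8.99×10⁹ N·m²/C²)(-6.56×10⁻⁹ C)(1.59×10⁻⁹ C)(1/0.636 − 1/0.230) = 2.60×10⁻⁷ J.
v = √(2·2.60×10⁻⁷/0.0387) = 3.67×10⁻³ m/s.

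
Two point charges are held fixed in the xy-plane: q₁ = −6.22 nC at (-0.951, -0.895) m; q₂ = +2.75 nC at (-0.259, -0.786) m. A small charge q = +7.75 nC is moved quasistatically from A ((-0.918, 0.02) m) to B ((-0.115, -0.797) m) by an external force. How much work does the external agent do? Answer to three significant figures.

1.10×10⁻⁶ J

For quasistatic motion the external work equals the change in potential energy: W_ext = qΔV = q(V_B − V_A).
At A: distances to the source charges are 0.916 m, 1.04 m; V_A = Σ kqᵢ/rᵢ = -37.3 V.
At B: distances to the source charges are 0.842 m, 0.144 m; V_B = Σ kqᵢ/rᵢ = 105 V.
ΔV = V_B − V_A = 142 V.
W_ext = qΔV = (7.75×10⁻⁹ C)(142 V) = 1.10×10⁻⁶ J.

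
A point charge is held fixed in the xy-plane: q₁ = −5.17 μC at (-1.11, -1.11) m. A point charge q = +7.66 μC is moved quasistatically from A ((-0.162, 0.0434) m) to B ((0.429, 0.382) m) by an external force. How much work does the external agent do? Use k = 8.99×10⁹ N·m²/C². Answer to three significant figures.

0.0724 J

For quasistatic motion the external work equals the change in potential energy: W_ext = qΔV = q(V_B − V_A).
At A: distance to the source charge is 1.49 m; V_A = kq₁/r = -3.11×10⁴ V.
At B: distance to the source charge is 2.14 m; V_B = kq₁/r = -2.17×10⁴ V.
ΔV = V_B − V_A = 9450 V.
W_ext = qΔV = (7.66×10⁻⁶ C)(9450 V) = 0.0724 J.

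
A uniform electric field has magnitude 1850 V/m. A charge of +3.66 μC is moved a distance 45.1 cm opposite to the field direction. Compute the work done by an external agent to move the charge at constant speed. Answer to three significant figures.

The potential change for a displacement 45.1 cm opposite to the field direction is ΔV = +Ed = 834 V.
W_ext = qΔV = 3.05×10⁻³ J.

3.05×10⁻³ J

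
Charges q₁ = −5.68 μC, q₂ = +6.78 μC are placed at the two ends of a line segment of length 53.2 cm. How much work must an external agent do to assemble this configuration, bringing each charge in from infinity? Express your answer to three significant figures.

The work to assemble the configuration equals its total potential energy, U = Σ kqᵢqⱼ/rᵢⱼ over all pairs.
The separation is r = 0.532 m.
U = (-0.651) = -0.651 J.

-0.651 J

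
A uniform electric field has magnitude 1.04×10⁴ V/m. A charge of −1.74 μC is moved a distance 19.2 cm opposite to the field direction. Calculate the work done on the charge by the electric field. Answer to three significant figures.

3.47×10⁻³ J

The potential change for a displacement 19.2 cm opposite to the field direction is ΔV = +Ed = 2000 V.
W_field = −qΔV = 3.47×10⁻³ J.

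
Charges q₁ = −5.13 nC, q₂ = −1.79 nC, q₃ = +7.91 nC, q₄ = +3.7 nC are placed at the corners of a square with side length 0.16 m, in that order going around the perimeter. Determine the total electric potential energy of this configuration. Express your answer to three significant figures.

The assembly work is the sum of pairwise potential energies, U = Σ_{i<j} kqᵢqⱼ/rᵢⱼ.
The four side pairs have separation 0.160 m and the two diagonal pairs 0.226 m.
Summing all 6 pair terms gives U = -1.58×10⁻⁶ J.

-1.58×10⁻⁶ J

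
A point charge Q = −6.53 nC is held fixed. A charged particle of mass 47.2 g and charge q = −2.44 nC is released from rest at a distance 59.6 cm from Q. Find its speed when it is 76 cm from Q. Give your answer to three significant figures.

1.48×10⁻³ m/s

Only the electrostatic force acts, so mechanical energy is conserved: ½mv² = U₁ − U₂ = kQq(1/r₁ − 1/r₂).
U₁ − U₂ = (8.99×10⁹ N·m²/C²)(-6.53×10⁻⁹ C)(-2.44×10⁻⁹ C)(1/0.596 − 1/0.760) = 5.19×10⁻⁸ J.
v = √(2·5.19×10⁻⁸/0.0472) = 1.48×10⁻³ m/s.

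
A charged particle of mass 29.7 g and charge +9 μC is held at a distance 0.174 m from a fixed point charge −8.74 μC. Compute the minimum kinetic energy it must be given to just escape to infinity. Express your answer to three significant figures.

4.06 J

To just escape, total mechanical energy must reach zero at infinity: ½mv²_min + U = 0, so ½mv²_min = −U = |kQq|/r.
|U| = |kQq|/r = (8.99×10⁹ N·m²/C²)(8.74×10⁻⁶)(9.00×10⁻⁶)/(0.174) = 4.06 J.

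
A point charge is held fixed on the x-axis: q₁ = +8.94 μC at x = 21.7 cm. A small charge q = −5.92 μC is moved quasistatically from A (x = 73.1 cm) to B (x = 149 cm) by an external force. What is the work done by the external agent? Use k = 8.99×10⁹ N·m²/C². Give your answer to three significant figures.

0.552 J

For quasistatic motion the external work equals the change in potential energy: W_ext = qΔV = q(V_B − V_A).
At A: distance to the source charge is 0.514 m; V_A = kq₁/r = 1.56×10⁵ V.
At B: distance to the source charge is 1.27 m; V_B = kq₁/r = 6.31×10⁴ V.
ΔV = V_B − V_A = -9.32×10⁴ V.
W_ext = qΔV = (-5.92×10⁻⁶ C)(-9.32×10⁴ V) = 0.552 J.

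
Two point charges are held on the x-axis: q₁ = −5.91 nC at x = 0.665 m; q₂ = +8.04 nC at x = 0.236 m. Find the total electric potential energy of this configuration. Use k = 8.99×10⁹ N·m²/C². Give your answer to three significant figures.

-9.96×10⁻⁷ J

The work to assemble the configuration equals its total potential energy, U = Σ kqᵢqⱼ/rᵢⱼ over all pairs.
Pair separations: r₁₂ = 0.429 m.
U = (-9.96×10⁻⁷) = -9.96×10⁻⁷ J.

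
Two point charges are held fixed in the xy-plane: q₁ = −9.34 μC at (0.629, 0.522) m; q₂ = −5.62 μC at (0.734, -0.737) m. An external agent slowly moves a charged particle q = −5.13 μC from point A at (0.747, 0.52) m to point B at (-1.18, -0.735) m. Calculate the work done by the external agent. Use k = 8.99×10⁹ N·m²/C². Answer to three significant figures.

-3.53 J

For quasistatic motion the external work equals the change in potential energy: W_ext = qΔV = q(V_B − V_A).
At A: distances to the source charges are 0.118 m, 1.26 m; V_A = Σ kqᵢ/rᵢ = -7.52×10⁵ V.
At B: distances to the source charges are 2.20 m, 1.91 m; V_B = Σ kqᵢ/rᵢ = -6.45×10⁴ V.
ΔV = V_B − V_A = 6.87×10⁵ V.
W_ext = qΔV = (-5.13×10⁻⁶ C)(6.87×10⁵ V) = -3.53 J.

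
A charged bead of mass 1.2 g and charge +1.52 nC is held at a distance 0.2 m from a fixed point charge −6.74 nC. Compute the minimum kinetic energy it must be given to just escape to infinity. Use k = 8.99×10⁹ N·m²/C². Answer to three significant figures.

4.61×10⁻⁷ J

To just escape, total mechanical energy must reach zero at infinity: ½mv²_min + U = 0, so ½mv²_min = −U = |kQq|/r.
|U| = |kQq|/r = (8.99×10⁹ N·m²/C²)(6.74×10⁻⁹)(1.52×10⁻⁹)/(0.200) = 4.61×10⁻⁷ J.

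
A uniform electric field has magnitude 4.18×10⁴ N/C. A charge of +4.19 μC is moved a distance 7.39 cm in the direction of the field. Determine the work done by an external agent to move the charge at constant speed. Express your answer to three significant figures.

The potential change for a displacement 7.39 cm in the direction of the field is ΔV = −Ed = -3090 V.
W_ext = qΔV = -0.0129 J.

-0.0129 J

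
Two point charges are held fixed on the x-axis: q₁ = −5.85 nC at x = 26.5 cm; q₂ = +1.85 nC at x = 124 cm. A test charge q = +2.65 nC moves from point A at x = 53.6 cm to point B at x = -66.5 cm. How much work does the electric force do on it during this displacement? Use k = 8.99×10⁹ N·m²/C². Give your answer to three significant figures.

The work done by the electric force is W_field = −ΔU = −q(V_B − V_A) = q(V_A − V_B).
At A: distances to the source charges are 0.271 m, 0.704 m; V_A = Σ kqᵢ/rᵢ = -170 V.
At B: distances to the source charges are 0.930 m, 1.91 m; V_B = Σ kqᵢ/rᵢ = -47.8 V.
ΔV = V_B − V_A = 123 V.
W_field = −qΔV = −(2.65×10⁻⁹ C)(123 V) = -3.25×10⁻⁷ J.

-3.25×10⁻⁷ J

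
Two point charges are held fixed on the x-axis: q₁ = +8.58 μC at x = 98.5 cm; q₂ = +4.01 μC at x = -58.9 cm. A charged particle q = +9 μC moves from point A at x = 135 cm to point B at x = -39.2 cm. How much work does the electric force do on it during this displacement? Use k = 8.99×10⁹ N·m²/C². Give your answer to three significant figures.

-0.0818 J

The work done by the electric force is W_field = −ΔU = −q(V_B − V_A) = q(V_A − V_B).
At A: distances to the source charges are 0.365 m, 1.94 m; V_A = Σ kqᵢ/rᵢ = 2.30×10⁵ V.
At B: distances to the source charges are 1.38 m, 0.197 m; V_B = Σ kqᵢ/rᵢ = 2.39×10⁵ V.
ΔV = V_B − V_A = 9090 V.
W_field = −qΔV = −(9.00×10⁻⁶ C)(9090 V) = -0.0818 J.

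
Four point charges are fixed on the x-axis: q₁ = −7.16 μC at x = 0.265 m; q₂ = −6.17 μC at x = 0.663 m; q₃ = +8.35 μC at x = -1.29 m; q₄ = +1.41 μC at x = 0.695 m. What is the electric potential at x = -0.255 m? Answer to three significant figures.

Electric potential is a scalar, so the contributions from each charge add algebraically: V = Σ kqᵢ/rᵢ.
Distances from the field point to each charge: r₁ = 0.520 m, r₂ = 0.918 m, r₃ = 1.04 m, r₄ = 0.950 m.
V = k[(-7.16×10⁻⁶)/(0.520) + (-6.17×10⁻⁶)/(0.918) + (8.35×10⁻⁶)/(1.04) + (1.41×10⁻⁶)/(0.950)] = -9.83×10⁴ V.

-9.83×10⁴ V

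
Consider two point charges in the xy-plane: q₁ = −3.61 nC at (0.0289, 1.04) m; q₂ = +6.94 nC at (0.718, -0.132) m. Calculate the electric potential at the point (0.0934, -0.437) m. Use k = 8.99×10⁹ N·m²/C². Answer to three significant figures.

Electric potential is a scalar, so the contributions from each charge add algebraically: V = Σ kqᵢ/rᵢ.
Distances from the field point to each charge: r₁ = 1.48 m, r₂ = 0.695 m.
V = k[(-3.61×10⁻⁹)/(1.48) + (6.94×10⁻⁹)/(0.695)] = 67.8 V.

67.8 V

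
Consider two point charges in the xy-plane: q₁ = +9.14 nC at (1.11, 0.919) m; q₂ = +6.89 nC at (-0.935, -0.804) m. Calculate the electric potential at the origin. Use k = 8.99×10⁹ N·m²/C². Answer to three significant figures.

The total potential is the scalar sum of each charge's contribution, V = Σ kqᵢ/rᵢ.
Distances from the field point to each charge: r₁ = 1.44 m, r₂ = 1.23 m.
V = k[(9.14×10⁻⁹)/(1.44) + (6.89×10⁻⁹)/(1.23)] = 107 V.

107 V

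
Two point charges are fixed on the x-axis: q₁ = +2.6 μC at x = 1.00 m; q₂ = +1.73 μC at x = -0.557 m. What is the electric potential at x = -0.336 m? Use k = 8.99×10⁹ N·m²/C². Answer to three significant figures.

Electric potential is a scalar, so the contributions from each charge add algebraically: V = Σ kqᵢ/rᵢ.
Distances from the field point to each charge: r₁ = 1.34 m, r₂ = 0.221 m.
V = k[(2.60×10⁻⁶)/(1.34) + (1.73×10⁻⁶)/(0.221)] = 8.79×10⁴ V.

8.79×10⁴ V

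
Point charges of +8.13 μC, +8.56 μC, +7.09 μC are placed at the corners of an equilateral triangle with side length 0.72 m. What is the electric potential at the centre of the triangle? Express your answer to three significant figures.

5.14×10⁵ V

The total potential is the scalar sum of each charge's contribution, V = Σ kqᵢ/rᵢ.
The distance from each vertex to the centroid is a/√3 = 0.416 m.
V = k[(8.13×10⁻⁶)/(0.416) + (8.56×10⁻⁶)/(0.416) + (7.09×10⁻⁶)/(0.416)] = 5.14×10⁵ V.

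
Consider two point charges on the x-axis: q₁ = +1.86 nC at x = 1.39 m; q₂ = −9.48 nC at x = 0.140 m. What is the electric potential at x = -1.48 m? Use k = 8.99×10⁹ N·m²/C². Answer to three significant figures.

Electric potential is a scalar, so the contributions from each charge add algebraically: V = Σ kqᵢ/rᵢ.
Distances from the field point to each charge: r₁ = 2.87 m, r₂ = 1.62 m.
V = k[(1.86×10⁻⁹)/(2.87) + (-9.48×10⁻⁹)/(1.62)] = -46.8 V.

-46.8 V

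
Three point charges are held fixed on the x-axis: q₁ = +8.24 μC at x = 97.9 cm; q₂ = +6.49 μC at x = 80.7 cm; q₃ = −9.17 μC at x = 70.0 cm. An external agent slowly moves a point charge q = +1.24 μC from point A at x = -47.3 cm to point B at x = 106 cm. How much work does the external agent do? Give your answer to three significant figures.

1.10 J

For quasistatic motion the external work equals the change in potential energy: W_ext = qΔV = q(V_B − V_A).
At A: distances to the source charges are 1.45 m, 1.28 m, 1.17 m; V_A = Σ kqᵢ/rᵢ = 2.63×10⁴ V.
At B: distances to the source charges are 0.0810 m, 0.253 m, 0.360 m; V_B = Σ kqᵢ/rᵢ = 9.16×10⁵ V.
ΔV = V_B − V_A = 8.90×10⁵ V.
W_ext = qΔV = (1.24×10⁻⁶ C)(8.90×10⁵ V) = 1.10 J.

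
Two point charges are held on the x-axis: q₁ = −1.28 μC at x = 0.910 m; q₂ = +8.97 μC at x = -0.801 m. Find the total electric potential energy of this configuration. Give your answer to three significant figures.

The assembly work is the sum of pairwise potential energies, U = Σ_{i<j} kqᵢqⱼ/rᵢⱼ.
Pair separations: r₁₂ = 1.71 m.
U = (-0.0603) = -0.0603 J.

-0.0603 J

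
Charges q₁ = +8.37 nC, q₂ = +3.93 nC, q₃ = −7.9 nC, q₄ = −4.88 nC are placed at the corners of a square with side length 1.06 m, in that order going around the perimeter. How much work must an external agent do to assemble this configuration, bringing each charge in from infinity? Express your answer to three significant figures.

The assembly work is the sum of pairwise potential energies, U = Σ_{i<j} kqᵢqⱼ/rᵢⱼ.
The four side pairs have separation 1.06 m and the two diagonal pairs 1.50 m.
Summing all 6 pair terms gives U = -5.15×10⁻⁷ J.

-5.15×10⁻⁷ J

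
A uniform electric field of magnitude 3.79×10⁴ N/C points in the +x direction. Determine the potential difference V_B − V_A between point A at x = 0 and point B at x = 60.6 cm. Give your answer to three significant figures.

-2.30×10⁴ V

In a uniform field, potential decreases in the direction of E: V_B − V_A = −E·Δx.
V_B − V_A = −(3.79×10⁴ V/m)(0.606 m) = -2.30×10⁴ V.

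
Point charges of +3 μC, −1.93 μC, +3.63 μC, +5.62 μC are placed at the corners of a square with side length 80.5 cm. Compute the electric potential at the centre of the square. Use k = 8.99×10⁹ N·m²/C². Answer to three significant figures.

Electric potential is a scalar, so the contributions from each charge add algebraically: V = Σ kqᵢ/rᵢ.
The distance from each corner to the centre is a√2/2 = 0.569 m.
V = k[(3.00×10⁻⁶)/(0.569) + (-1.93×10⁻⁶)/(0.569) + (3.63×10⁻⁶)/(0.569) + (5.62×10⁻⁶)/(0.569)] = 1.63×10⁵ V.

1.63×10⁵ V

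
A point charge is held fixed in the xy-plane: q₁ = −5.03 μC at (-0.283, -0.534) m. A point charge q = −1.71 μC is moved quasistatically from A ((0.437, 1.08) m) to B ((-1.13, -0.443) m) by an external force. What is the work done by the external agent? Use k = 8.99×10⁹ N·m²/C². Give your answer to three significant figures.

For quasistatic motion the external work equals the change in potential energy: W_ext = qΔV = q(V_B − V_A).
At A: distance to the source charge is 1.77 m; V_A = kq₁/r = -2.56×10⁴ V.
At B: distance to the source charge is 0.852 m; V_B = kq₁/r = -5.31×10⁴ V.
ΔV = V_B − V_A = -2.75×10⁴ V.
W_ext = qΔV = (-1.71×10⁻⁶ C)(-2.75×10⁴ V) = 0.0470 J.

0.0470 J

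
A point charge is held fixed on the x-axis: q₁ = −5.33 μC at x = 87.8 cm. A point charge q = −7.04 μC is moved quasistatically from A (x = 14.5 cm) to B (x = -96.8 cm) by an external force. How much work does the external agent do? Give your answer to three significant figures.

-0.277 J

For quasistatic motion the external work equals the change in potential energy: W_ext = qΔV = q(V_B − V_A).
At A: distance to the source charge is 0.733 m; V_A = kq₁/r = -6.54×10⁴ V.
At B: distance to the source charge is 1.85 m; V_B = kq₁/r = -2.60×10⁴ V.
ΔV = V_B − V_A = 3.94×10⁴ V.
W_ext = qΔV = (-7.04×10⁻⁶ C)(3.94×10⁴ V) = -0.277 J.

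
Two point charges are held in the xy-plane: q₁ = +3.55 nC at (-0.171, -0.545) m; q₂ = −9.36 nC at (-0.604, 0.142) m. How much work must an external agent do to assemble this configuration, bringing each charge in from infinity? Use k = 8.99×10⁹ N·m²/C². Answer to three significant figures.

The work to assemble the configuration equals its total potential energy, U = Σ kqᵢqⱼ/rᵢⱼ over all pairs.
Pair separations: r₁₂ = 0.812 m.
U = (-3.68×10⁻⁷) = -3.68×10⁻⁷ J.

-3.68×10⁻⁷ J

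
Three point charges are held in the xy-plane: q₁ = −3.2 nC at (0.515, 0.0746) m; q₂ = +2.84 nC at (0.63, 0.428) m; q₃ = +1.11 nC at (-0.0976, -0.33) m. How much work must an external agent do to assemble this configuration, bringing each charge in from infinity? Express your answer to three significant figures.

The assembly work is the sum of pairwise potential energies, U = Σ_{i<j} kqᵢqⱼ/rᵢⱼ.
Pair separations: r₁₂ = 0.372 m, r₁₃ = 0.734 m, r₂₃ = 1.05 m.
U = (-2.20×10⁻⁷) + (-4.35×10⁻⁸) + (2.70×10⁻⁸) = -2.36×10⁻⁷ J.

-2.36×10⁻⁷ J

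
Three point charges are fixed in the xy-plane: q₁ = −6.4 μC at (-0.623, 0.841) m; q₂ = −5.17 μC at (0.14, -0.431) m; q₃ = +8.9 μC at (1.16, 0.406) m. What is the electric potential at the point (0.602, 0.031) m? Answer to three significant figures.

Electric potential is a scalar, so the contributions from each charge add algebraically: V = Σ kqᵢ/rᵢ.
Distances from the field point to each charge: r₁ = 1.47 m, r₂ = 0.653 m, r₃ = 0.672 m.
V = k[(-6.40×10⁻⁶)/(1.47) + (-5.17×10⁻⁶)/(0.653) + (8.90×10⁻⁶)/(0.672)] = 8700 V.

8700 V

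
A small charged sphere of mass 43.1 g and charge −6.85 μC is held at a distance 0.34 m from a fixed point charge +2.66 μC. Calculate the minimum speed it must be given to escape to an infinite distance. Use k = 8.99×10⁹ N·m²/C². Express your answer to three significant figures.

To just escape, total mechanical energy must reach zero at infinity: ½mv²_min + U = 0, so ½mv²_min = −U = |kQq|/r.
|U| = |kQq|/r = (8.99×10⁹ N·m²/C²)(2.66×10⁻⁶)(6.85×10⁻⁶)/(0.340) = 0.482 J.
v_min = √(2|U|/m) = √(2·0.482/0.0431) = 4.73 m/s.

4.73 m/s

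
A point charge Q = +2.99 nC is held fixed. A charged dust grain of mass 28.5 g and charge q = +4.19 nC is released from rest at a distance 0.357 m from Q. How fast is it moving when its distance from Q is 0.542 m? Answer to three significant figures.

2.75×10⁻³ m/s

Only the electrostatic force acts, so mechanical energy is conserved: ½mv² = U₁ − U₂ = kQq(1/r₁ − 1/r₂).
U₁ − U₂ = (8.99×10⁹ N·m²/C²)(2.99×10⁻⁹ C)(4.19×10⁻⁹ C)(1/0.357 − 1/0.542) = 1.08×10⁻⁷ J.
v = √(2·1.08×10⁻⁷/0.0285) = 2.75×10⁻³ m/s.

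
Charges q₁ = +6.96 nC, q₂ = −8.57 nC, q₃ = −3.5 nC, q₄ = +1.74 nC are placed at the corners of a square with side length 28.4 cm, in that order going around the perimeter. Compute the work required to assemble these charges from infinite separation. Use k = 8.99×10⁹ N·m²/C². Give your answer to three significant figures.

The work to assemble the configuration equals its total potential energy, U = Σ kqᵢqⱼ/rᵢⱼ over all pairs.
The four side pairs have separation 0.284 m and the two diagonal pairs 0.402 m.
Summing all 6 pair terms gives U = -1.63×10⁻⁶ J.

-1.63×10⁻⁶ J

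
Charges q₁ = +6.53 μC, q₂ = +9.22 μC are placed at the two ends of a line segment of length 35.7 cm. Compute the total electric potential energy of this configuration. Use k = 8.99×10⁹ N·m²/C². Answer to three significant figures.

The assembly work is the sum of pairwise potential energies, U = Σ_{i<j} kqᵢqⱼ/rᵢⱼ.
The separation is r = 0.357 m.
U = (1.52) = 1.52 J.

1.52 J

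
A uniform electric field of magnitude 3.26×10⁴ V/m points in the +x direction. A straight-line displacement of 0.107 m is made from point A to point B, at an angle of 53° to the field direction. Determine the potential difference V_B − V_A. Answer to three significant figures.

-2100 V

Only the component of displacement along E changes the potential: ΔV = −E·d·cosθ.
ΔV = −(3.26×10⁴ V/m)(0.107 m)cos53° = -2100 V.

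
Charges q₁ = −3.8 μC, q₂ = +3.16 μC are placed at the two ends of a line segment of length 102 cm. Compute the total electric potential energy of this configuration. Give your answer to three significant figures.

-0.106 J

The work to assemble the configuration equals its total potential energy, U = Σ kqᵢqⱼ/rᵢⱼ over all pairs.
The separation is r = 1.02 m.
U = (-0.106) = -0.106 J.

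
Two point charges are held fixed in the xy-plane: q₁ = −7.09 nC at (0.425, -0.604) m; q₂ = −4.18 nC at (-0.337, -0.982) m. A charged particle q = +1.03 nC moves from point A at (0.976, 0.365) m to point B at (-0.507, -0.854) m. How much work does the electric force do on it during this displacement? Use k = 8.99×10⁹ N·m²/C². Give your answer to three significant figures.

The work done by the electric force is W_field = −ΔU = −q(V_B − V_A) = q(V_A − V_B).
At A: distances to the source charges are 1.11 m, 1.88 m; V_A = Σ kqᵢ/rᵢ = -77.2 V.
At B: distances to the source charges are 0.965 m, 0.213 m; V_B = Σ kqᵢ/rᵢ = -243 V.
ΔV = V_B − V_A = -165 V.
W_field = −qΔV = −(1.03×10⁻⁹ C)(-165 V) = 1.70×10⁻⁷ J.

1.70×10⁻⁷ J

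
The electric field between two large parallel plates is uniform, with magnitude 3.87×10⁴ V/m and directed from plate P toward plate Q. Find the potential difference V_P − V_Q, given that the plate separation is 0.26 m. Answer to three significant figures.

In a uniform field, potential decreases in the direction of E: ΔV = −E·d for a displacement d parallel to E.
Going from Q to P is a displacement of 0.26 m opposite to the field, so V_P − V_Q = +Ed = 1.01×10⁴ V.

1.01×10⁴ V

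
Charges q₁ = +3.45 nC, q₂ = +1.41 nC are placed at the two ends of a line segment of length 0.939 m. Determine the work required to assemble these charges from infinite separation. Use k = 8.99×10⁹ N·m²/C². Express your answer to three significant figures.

The assembly work is the sum of pairwise potential energies, U = Σ_{i<j} kqᵢqⱼ/rᵢⱼ.
The separation is r = 0.939 m.
U = (4.66×10⁻⁸) = 4.66×10⁻⁸ J.

4.66×10⁻⁸ J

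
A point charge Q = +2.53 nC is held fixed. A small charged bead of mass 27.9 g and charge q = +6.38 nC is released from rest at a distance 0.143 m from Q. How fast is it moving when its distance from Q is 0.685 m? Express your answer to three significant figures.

7.59×10⁻³ m/s

Only the electrostatic force acts, so mechanical energy is conserved: ½mv² = U₁ − U₂ = kQq(1/r₁ − 1/r₂).
U₁ − U₂ = (8.99×10⁹ N·m²/C²)(2.53×10⁻⁹ C)(6.38×10⁻⁹ C)(1/0.143 − 1/0.685) = 8.03×10⁻⁷ J.
v = √(2·8.03×10⁻⁷/0.0279) = 7.59×10⁻³ m/s.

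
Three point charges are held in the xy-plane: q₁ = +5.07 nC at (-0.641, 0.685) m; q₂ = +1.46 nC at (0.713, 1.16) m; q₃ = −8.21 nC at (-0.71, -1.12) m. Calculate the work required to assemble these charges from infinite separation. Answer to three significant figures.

-2.01×10⁻⁷ J

The work to assemble the configuration equals its total potential energy, U = Σ kqᵢqⱼ/rᵢⱼ over all pairs.
Pair separations: r₁₂ = 1.43 m, r₁₃ = 1.81 m, r₂₃ = 2.69 m.
U = (4.64×10⁻⁸) + (-2.07×10⁻⁷) + (-4.01×10⁻⁸) = -2.01×10⁻⁷ J.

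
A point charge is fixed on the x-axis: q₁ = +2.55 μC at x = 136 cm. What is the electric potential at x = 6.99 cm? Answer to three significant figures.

The total potential is the scalar sum of each charge's contribution, V = Σ kqᵢ/rᵢ.
V = k[(2.55×10⁻⁶)/(1.29)] = 1.78×10⁴ V.

1.78×10⁴ V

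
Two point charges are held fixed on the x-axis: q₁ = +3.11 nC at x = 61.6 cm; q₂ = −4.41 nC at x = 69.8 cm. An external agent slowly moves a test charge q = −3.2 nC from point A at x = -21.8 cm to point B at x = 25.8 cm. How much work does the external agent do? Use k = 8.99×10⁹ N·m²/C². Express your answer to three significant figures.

For quasistatic motion the external work equals the change in potential energy: W_ext = qΔV = q(V_B − V_A).
At A: distances to the source charges are 0.834 m, 0.916 m; V_A = Σ kqᵢ/rᵢ = -9.76 V.
At B: distances to the source charges are 0.358 m, 0.440 m; V_B = Σ kqᵢ/rᵢ = -12.0 V.
ΔV = V_B − V_A = -2.25 V.
W_ext = qΔV = (-3.20×10⁻⁹ C)(-2.25 V) = 7.20×10⁻⁹ J.

7.20×10⁻⁹ J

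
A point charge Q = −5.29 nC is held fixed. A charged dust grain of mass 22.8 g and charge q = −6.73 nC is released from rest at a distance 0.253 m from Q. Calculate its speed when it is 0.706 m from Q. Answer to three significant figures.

Only the electrostatic force acts, so mechanical energy is conserved: ½mv² = U₁ − U₂ = kQq(1/r₁ − 1/r₂).
U₁ − U₂ = (8.99×10⁹ N·m²/C²)(-5.29×10⁻⁹ C)(-6.73×10⁻⁹ C)(1/0.253 − 1/0.706) = 8.12×10⁻⁷ J.
v = √(2·8.12×10⁻⁷/0.0228) = 8.44×10⁻³ m/s.

8.44×10⁻³ m/s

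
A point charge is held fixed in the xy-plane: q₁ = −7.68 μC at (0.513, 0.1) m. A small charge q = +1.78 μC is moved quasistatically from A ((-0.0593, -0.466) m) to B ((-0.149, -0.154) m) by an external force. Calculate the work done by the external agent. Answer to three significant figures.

-0.0206 J

For quasistatic motion the external work equals the change in potential energy: W_ext = qΔV = q(V_B − V_A).
At A: distance to the source charge is 0.805 m; V_A = kq₁/r = -8.58×10⁴ V.
At B: distance to the source charge is 0.709 m; V_B = kq₁/r = -9.74×10⁴ V.
ΔV = V_B − V_A = -1.16×10⁴ V.
W_ext = qΔV = (1.78×10⁻⁶ C)(-1.16×10⁴ V) = -0.0206 J.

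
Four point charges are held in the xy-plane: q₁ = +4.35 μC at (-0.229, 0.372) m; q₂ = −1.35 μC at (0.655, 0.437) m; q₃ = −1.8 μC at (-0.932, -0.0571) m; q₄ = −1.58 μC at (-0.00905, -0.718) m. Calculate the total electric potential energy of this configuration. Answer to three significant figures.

The assembly work is the sum of pairwise potential energies, U = Σ_{i<j} kqᵢqⱼ/rᵢⱼ.
Pair separations: r₁₂ = 0.886 m, r₁₃ = 0.824 m, r₁₄ = 1.11 m, r₂₃ = 1.66 m, r₂₄ = 1.33 m, r₃₄ = 1.14 m.
Summing all 6 pair terms gives U = -0.151 J.

-0.151 J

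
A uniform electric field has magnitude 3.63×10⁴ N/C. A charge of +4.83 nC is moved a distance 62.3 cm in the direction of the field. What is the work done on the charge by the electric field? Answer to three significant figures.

1.09×10⁻⁴ J

The potential change for a displacement 62.3 cm in the direction of the field is ΔV = −Ed = -2.26×10⁴ V.
W_field = −qΔV = 1.09×10⁻⁴ J.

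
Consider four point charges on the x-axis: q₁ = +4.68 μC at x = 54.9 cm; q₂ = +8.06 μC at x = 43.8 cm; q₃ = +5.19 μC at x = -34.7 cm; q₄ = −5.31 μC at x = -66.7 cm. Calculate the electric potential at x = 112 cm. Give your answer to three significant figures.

Electric potential is a scalar, so the contributions from each charge add algebraically: V = Σ kqᵢ/rᵢ.
Distances from the field point to each charge: r₁ = 0.571 m, r₂ = 0.682 m, r₃ = 1.47 m, r₄ = 1.79 m.
V = k[(4.68×10⁻⁶)/(0.571) + (8.06×10⁻⁶)/(0.682) + (5.19×10⁻⁶)/(1.47) + (-5.31×10⁻⁶)/(1.79)] = 1.85×10⁵ V.

1.85×10⁵ V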